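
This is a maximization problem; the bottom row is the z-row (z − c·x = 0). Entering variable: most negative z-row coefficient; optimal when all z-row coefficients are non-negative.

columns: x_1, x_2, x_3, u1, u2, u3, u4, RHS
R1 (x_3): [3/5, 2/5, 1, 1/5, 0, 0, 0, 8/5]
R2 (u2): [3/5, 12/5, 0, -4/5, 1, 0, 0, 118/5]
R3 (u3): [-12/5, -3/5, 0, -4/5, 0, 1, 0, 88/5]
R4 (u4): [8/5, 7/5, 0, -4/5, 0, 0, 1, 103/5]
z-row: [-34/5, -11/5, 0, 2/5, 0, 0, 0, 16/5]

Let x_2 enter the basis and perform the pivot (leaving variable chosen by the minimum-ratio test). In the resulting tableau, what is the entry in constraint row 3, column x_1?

Ratio test on column x_2 — row 1: (8/5)/(2/5) = 4; row 2: (118/5)/(12/5) = 59/6; row 3: entry -3/5 ≤ 0; row 4: (103/5)/(7/5) = 103/7. Minimum is 4 at row 1 (x_3 leaves); pivot element 2/5.
Divide row 1 by 2/5; eliminate column x_2 from the other rows.
Row 3 update in column x_1: -12/5 − (-3/5)·(3/2) = -3/2.

-3/2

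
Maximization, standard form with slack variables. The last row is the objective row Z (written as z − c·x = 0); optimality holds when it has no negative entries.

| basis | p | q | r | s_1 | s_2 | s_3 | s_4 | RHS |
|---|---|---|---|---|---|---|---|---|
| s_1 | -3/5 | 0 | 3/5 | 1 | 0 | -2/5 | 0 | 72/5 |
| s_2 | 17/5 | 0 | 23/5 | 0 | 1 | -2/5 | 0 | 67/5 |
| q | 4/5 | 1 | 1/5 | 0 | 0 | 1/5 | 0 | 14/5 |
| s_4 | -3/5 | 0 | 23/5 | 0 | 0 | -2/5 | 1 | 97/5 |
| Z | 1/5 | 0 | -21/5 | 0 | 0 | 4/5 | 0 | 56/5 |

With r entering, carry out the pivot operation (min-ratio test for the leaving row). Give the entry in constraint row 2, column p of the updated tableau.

Ratio test on column r — row 1: (72/5)/(3/5) = 24; row 2: (67/5)/(23/5) = 67/23; row 3: (14/5)/(1/5) = 14; row 4: (97/5)/(23/5) = 97/23. Minimum is 67/23 at row 2 (s_2 leaves); pivot element 23/5.
Divide row 2 by 23/5; eliminate column r from the other rows.
In the new row 2, the p entry is the old entry divided by the pivot: (17/5)/(23/5) = 17/23.

17/23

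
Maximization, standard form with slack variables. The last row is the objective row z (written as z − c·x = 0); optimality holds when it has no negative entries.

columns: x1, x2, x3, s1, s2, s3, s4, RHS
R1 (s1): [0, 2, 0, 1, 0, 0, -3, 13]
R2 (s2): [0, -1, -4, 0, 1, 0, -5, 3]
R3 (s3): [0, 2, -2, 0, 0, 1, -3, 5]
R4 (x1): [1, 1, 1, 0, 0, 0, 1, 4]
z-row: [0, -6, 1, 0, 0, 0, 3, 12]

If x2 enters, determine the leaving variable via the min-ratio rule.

Column x2 entries and ratios — s1: 13/2 = 13/2; s2: -1 ≤ 0, skip; s3: 5/2 = 5/2; x1: 4/1 = 4.
Smallest ratio is 5/2 in the row of s3, so s3 leaves.

s3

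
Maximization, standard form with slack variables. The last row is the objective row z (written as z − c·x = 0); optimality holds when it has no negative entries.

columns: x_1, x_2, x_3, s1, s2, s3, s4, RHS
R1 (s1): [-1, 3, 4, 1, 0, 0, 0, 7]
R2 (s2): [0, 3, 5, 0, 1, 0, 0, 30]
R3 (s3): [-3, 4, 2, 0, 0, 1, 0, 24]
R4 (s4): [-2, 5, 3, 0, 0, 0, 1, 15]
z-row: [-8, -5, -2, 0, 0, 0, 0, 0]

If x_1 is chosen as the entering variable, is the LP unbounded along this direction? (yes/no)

Every constraint-row entry in column x_1 is ≤ 0, so increasing x_1 is unbounded.

yes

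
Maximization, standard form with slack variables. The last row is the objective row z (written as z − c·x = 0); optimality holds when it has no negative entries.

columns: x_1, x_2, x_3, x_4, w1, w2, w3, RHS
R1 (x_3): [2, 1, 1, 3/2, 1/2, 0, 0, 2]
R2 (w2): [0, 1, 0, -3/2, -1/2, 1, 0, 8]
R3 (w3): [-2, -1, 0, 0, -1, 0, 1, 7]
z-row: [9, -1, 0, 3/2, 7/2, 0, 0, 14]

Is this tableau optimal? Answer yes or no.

no

The z-row has a negative entry -1 in column x_2, so it is not optimal.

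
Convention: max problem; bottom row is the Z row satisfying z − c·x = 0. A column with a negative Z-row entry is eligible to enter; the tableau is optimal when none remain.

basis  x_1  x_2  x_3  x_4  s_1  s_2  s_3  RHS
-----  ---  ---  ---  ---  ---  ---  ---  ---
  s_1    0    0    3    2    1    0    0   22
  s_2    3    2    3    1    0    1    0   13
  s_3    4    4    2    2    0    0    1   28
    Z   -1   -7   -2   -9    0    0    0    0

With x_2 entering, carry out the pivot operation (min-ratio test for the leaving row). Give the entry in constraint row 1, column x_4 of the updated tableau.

2

Ratio test on column x_2 — row 1: entry 0 ≤ 0; row 2: 13/2 = 13/2; row 3: 28/4 = 7. Minimum is 13/2 at row 2 (s_2 leaves); pivot element 2.
Divide row 2 by 2; eliminate column x_2 from the other rows.
Row 1 update in column x_4: 2 − 0·(1/2) = 2.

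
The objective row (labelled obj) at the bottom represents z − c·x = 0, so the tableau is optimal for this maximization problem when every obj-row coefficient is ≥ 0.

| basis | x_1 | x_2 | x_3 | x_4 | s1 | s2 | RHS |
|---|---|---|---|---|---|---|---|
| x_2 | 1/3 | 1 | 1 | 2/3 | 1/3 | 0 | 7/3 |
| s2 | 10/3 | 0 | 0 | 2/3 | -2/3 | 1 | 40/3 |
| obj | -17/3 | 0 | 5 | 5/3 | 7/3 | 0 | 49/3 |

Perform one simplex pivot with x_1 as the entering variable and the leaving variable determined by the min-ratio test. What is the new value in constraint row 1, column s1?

2/5

Ratio test on column x_1 — row 1: (7/3)/(1/3) = 7; row 2: (40/3)/(10/3) = 4. Minimum is 4 at row 2 (s2 leaves); pivot element 10/3.
Divide row 2 by 10/3; eliminate column x_1 from the other rows.
Row 1 update in column s1: 1/3 − (1/3)·(-1/5) = 2/5.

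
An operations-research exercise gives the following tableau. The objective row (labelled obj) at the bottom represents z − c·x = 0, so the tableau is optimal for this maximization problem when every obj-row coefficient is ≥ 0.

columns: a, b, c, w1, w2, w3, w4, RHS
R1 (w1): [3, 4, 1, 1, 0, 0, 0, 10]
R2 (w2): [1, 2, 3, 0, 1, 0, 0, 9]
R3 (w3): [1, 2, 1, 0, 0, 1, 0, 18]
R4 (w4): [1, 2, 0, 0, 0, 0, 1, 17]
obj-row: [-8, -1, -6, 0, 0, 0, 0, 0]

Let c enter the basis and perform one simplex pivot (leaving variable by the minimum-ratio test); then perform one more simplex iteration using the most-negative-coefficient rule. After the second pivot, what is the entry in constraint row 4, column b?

Ratio test on column c — row 1: 10/1 = 10; row 2: 9/3 = 3; row 3: 18/1 = 18; row 4: entry 0 ≤ 0. Minimum is 3 at row 2 (w2 leaves); pivot element 3.
Divide row 2 by 3; eliminate column c from the other rows.
Second iteration: most negative obj-row entry is -6 in column a, so a enters.
Ratio test on column a — row 1: 7/(8/3) = 21/8; row 2: 3/(1/3) = 9; row 3: 15/(2/3) = 45/2; row 4: 17/1 = 17. Minimum is 21/8 at row 1 (w1 leaves); pivot element 8/3.
Divide row 1 by 8/3; eliminate column a from the other rows.
After both pivots, the entry at constraint row 4, column b is 3/4.

3/4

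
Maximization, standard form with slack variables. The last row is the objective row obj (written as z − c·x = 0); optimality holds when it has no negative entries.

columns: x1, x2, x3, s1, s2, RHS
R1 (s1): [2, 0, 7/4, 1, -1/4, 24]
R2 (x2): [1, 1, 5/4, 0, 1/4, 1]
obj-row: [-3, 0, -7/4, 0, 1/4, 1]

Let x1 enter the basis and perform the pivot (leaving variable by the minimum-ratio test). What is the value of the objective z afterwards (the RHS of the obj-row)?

4

Ratio test on column x1 — row 1: 24/2 = 12; row 2: 1/1 = 1. Minimum is 1 at row 2 (x2 leaves); pivot element 1.
Pivot on row 2; the obj-row RHS becomes 1 − (-3)·1 = 4.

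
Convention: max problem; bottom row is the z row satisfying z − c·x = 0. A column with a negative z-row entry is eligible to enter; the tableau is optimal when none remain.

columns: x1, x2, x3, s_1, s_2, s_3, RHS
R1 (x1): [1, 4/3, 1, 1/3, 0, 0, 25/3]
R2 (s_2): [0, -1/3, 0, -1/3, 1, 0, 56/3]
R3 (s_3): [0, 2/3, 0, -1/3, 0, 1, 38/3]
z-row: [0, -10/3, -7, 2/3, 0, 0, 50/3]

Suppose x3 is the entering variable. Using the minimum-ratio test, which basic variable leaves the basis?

Column x3 entries and ratios — x1: (25/3)/1 = 25/3; s_2: 0 ≤ 0, skip; s_3: 0 ≤ 0, skip.
Smallest ratio is 25/3 in the row of x1, so x1 leaves.

x1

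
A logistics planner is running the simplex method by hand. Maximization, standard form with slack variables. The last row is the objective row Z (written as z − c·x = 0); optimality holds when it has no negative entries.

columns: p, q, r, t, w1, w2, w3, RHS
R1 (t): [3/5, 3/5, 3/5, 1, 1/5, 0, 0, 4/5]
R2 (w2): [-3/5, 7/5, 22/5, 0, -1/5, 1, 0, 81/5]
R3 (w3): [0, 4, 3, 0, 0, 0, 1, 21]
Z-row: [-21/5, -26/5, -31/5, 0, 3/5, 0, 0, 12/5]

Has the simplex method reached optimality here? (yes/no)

no

The Z-row has a negative entry -31/5 in column r, so it is not optimal.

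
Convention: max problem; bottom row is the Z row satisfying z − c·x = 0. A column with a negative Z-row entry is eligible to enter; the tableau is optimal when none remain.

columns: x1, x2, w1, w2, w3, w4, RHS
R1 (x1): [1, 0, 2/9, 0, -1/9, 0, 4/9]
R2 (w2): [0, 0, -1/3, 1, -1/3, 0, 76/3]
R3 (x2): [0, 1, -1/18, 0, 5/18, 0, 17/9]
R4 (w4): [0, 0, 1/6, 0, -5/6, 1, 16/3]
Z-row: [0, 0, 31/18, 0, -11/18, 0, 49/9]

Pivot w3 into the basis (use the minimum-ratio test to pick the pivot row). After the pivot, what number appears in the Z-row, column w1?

Ratio test on column w3 — row 1: entry -1/9 ≤ 0; row 2: entry -1/3 ≤ 0; row 3: (17/9)/(5/18) = 34/5; row 4: entry -5/6 ≤ 0. Minimum is 34/5 at row 3 (x2 leaves); pivot element 5/18.
Divide row 3 by 5/18; eliminate column w3 from the other rows.
Z-row update in column w1: 31/18 − (-11/18)·(-1/5) = 8/5.

8/5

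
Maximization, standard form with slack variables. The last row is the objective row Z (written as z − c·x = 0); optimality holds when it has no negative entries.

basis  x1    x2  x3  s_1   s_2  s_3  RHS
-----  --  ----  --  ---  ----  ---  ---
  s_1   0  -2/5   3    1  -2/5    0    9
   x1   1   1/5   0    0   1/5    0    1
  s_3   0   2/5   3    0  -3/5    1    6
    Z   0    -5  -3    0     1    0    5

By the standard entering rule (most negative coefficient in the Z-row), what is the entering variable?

Negative Z-row entries: x2: -5, x3: -3.
The most negative is -5 in column x2, so x2 enters.

x2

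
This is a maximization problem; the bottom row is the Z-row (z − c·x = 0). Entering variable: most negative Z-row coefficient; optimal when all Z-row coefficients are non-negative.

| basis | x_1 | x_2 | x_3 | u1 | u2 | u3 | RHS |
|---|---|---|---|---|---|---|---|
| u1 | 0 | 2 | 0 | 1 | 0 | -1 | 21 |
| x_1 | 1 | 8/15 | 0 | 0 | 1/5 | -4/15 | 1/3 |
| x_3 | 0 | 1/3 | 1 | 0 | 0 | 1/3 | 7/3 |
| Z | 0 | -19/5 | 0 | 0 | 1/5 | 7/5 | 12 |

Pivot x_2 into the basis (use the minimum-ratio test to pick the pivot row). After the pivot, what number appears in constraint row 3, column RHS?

Ratio test on column x_2 — row 1: 21/2 = 21/2; row 2: (1/3)/(8/15) = 5/8; row 3: (7/3)/(1/3) = 7. Minimum is 5/8 at row 2 (x_1 leaves); pivot element 8/15.
Divide row 2 by 8/15; eliminate column x_2 from the other rows.
Row 3 update in column RHS: 7/3 − (1/3)·(5/8) = 17/8.

17/8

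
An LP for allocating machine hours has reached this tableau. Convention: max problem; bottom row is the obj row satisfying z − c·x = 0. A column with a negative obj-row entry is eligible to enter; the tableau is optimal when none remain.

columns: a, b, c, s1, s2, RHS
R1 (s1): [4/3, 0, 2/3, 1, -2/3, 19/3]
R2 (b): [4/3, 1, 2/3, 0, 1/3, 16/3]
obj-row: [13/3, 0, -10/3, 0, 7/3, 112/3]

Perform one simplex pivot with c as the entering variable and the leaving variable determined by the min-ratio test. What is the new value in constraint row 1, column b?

Ratio test on column c — row 1: (19/3)/(2/3) = 19/2; row 2: (16/3)/(2/3) = 8. Minimum is 8 at row 2 (b leaves); pivot element 2/3.
Divide row 2 by 2/3; eliminate column c from the other rows.
Row 1 update in column b: 0 − (2/3)·(3/2) = -1.

-1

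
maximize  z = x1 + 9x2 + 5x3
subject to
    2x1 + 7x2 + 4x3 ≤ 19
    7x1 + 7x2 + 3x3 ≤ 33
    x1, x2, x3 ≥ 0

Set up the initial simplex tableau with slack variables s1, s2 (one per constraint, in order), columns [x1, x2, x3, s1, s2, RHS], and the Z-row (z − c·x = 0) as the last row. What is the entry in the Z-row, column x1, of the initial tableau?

-1

The Z-row carries the negated objective coefficients: the x1 entry is -1.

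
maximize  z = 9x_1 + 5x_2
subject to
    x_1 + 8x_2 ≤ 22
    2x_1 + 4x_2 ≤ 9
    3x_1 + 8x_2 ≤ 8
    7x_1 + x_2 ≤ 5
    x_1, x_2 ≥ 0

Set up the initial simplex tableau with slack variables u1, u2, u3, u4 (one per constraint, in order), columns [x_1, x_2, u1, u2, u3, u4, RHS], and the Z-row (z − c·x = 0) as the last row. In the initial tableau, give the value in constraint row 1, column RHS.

22

The RHS of constraint 1 is b_1 = 22.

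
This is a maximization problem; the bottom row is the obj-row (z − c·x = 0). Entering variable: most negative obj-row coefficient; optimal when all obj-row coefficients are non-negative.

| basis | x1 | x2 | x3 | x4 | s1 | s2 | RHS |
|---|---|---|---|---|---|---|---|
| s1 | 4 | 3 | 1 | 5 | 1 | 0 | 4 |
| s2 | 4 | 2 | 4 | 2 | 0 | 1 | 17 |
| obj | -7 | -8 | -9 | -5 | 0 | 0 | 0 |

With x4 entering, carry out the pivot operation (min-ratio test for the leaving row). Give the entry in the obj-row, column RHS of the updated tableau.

Ratio test on column x4 — row 1: 4/5 = 4/5; row 2: 17/2 = 17/2. Minimum is 4/5 at row 1 (s1 leaves); pivot element 5.
Divide row 1 by 5; eliminate column x4 from the other rows.
obj-row update in column RHS: 0 − (-5)·(4/5) = 4.

4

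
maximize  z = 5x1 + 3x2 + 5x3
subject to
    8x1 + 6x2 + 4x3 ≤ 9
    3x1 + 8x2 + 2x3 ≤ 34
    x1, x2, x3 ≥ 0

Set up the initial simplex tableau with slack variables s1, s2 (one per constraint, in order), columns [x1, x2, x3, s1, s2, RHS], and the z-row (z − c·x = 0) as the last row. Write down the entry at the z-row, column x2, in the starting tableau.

-3

The z-row carries the negated objective coefficients: the x2 entry is -3.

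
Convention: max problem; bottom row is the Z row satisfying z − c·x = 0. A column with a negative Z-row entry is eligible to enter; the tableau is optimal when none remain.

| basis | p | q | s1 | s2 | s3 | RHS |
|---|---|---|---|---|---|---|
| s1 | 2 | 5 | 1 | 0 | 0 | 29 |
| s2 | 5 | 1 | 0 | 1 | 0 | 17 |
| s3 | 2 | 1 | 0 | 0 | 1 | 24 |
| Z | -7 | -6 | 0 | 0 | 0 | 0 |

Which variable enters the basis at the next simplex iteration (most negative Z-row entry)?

p

Negative Z-row entries: p: -7, q: -6.
The most negative is -7 in column p, so p enters.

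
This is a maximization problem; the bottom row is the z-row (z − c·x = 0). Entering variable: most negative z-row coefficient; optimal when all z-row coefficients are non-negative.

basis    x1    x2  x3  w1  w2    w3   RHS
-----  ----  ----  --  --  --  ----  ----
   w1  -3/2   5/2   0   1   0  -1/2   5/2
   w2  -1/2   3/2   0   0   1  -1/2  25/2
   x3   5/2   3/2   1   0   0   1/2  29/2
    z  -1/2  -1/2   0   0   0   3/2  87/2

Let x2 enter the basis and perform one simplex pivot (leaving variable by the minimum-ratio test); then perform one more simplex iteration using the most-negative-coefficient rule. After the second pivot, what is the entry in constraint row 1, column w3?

-1/17

Ratio test on column x2 — row 1: (5/2)/(5/2) = 1; row 2: (25/2)/(3/2) = 25/3; row 3: (29/2)/(3/2) = 29/3. Minimum is 1 at row 1 (w1 leaves); pivot element 5/2.
Divide row 1 by 5/2; eliminate column x2 from the other rows.
Second iteration: most negative z-row entry is -4/5 in column x1, so x1 enters.
Ratio test on column x1 — row 1: entry -3/5 ≤ 0; row 2: 11/(2/5) = 55/2; row 3: 13/(17/5) = 65/17. Minimum is 65/17 at row 3 (x3 leaves); pivot element 17/5.
Divide row 3 by 17/5; eliminate column x1 from the other rows.
After both pivots, the entry at constraint row 1, column w3 is -1/17.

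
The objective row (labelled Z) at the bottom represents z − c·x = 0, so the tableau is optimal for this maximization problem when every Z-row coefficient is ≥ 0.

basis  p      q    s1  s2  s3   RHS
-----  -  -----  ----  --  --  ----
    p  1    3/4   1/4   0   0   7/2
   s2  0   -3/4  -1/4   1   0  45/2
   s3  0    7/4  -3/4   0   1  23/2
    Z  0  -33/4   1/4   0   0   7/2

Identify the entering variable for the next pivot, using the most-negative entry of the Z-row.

q

Negative Z-row entries: q: -33/4.
The most negative is -33/4 in column q, so q enters.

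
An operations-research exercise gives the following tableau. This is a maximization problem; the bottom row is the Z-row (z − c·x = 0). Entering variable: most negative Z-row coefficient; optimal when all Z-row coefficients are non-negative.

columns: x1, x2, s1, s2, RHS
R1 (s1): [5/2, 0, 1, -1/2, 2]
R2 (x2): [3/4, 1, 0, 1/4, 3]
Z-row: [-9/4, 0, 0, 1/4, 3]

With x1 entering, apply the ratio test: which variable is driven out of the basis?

s1

Column x1 entries and ratios — s1: 2/(5/2) = 4/5; x2: 3/(3/4) = 4.
Smallest ratio is 4/5 in the row of s1, so s1 leaves.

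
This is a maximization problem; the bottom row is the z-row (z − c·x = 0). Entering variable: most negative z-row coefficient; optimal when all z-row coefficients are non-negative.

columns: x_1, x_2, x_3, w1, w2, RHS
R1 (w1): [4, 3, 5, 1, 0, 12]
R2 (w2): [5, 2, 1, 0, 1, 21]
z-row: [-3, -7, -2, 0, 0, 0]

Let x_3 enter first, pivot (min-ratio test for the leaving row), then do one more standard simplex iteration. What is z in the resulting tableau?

28

Ratio test on column x_3 — row 1: 12/5 = 12/5; row 2: 21/1 = 21. Minimum is 12/5 at row 1 (w1 leaves); pivot element 5.
Pivot on row 1; the z-row RHS becomes 0 − (-2)·(12/5) = 24/5.
Next entering variable (most negative z-row entry -29/5): x_2.
Ratio test on column x_2 — row 1: (12/5)/(3/5) = 4; row 2: (93/5)/(7/5) = 93/7. Minimum is 4 at row 1 (x_3 leaves); pivot element 3/5.
After the second pivot the z-row RHS is 24/5 − (-29/5)·4 = 28.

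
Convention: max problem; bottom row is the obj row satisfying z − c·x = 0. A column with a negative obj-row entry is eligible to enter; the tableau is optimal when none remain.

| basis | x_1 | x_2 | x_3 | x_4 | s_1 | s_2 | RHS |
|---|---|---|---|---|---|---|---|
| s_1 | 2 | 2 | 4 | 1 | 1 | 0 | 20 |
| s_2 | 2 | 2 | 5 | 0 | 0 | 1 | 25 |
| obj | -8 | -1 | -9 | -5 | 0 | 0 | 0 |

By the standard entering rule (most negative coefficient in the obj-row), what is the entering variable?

x_3

Negative obj-row entries: x_1: -8, x_2: -1, x_3: -9, x_4: -5.
The most negative is -9 in column x_3, so x_3 enters.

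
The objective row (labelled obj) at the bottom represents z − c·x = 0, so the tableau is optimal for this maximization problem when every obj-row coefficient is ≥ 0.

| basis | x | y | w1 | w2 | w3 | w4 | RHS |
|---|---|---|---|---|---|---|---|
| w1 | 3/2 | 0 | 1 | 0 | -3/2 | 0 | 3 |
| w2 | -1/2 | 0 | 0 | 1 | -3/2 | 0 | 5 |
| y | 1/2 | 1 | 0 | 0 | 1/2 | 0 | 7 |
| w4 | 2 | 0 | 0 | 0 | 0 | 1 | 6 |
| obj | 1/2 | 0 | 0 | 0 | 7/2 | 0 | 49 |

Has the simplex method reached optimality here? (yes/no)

yes

Every obj-row coefficient is ≥ 0, so the tableau is optimal.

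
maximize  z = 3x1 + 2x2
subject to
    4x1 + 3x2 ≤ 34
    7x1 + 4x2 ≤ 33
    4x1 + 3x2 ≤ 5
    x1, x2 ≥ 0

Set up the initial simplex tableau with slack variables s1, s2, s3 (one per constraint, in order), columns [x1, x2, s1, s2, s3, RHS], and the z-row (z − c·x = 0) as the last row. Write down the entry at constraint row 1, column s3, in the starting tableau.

0

Slack s3 belongs to constraint 3; its column is the unit vector e_3, so the entry in row 1 is 0.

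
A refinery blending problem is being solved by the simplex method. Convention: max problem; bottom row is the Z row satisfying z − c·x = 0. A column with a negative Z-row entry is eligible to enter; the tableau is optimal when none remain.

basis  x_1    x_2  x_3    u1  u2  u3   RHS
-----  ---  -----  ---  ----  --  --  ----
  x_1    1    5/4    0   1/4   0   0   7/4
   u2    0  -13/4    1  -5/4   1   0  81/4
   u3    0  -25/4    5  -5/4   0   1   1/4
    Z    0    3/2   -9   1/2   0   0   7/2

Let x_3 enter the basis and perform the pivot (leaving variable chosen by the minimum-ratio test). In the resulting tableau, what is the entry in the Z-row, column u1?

-7/4

Ratio test on column x_3 — row 1: entry 0 ≤ 0; row 2: (81/4)/1 = 81/4; row 3: (1/4)/5 = 1/20. Minimum is 1/20 at row 3 (u3 leaves); pivot element 5.
Divide row 3 by 5; eliminate column x_3 from the other rows.
Z-row update in column u1: 1/2 − (-9)·(-1/4) = -7/4.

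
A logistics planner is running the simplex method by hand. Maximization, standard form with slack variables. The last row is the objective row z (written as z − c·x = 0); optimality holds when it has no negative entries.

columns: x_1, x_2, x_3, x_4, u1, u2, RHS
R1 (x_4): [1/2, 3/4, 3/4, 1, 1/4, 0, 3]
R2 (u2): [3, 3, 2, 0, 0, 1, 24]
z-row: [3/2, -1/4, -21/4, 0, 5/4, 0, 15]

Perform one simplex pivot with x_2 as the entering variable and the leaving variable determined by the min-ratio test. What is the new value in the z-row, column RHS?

16

Ratio test on column x_2 — row 1: 3/(3/4) = 4; row 2: 24/3 = 8. Minimum is 4 at row 1 (x_4 leaves); pivot element 3/4.
Divide row 1 by 3/4; eliminate column x_2 from the other rows.
z-row update in column RHS: 15 − (-1/4)·4 = 16.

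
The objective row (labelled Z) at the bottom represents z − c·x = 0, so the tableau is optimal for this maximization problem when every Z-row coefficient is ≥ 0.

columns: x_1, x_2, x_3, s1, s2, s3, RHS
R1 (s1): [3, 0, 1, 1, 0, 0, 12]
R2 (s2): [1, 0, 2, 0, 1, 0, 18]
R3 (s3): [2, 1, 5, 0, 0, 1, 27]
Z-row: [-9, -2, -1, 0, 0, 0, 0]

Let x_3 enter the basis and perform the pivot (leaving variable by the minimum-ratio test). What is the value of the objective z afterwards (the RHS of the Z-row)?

27/5

Ratio test on column x_3 — row 1: 12/1 = 12; row 2: 18/2 = 9; row 3: 27/5 = 27/5. Minimum is 27/5 at row 3 (s3 leaves); pivot element 5.
Pivot on row 3; the Z-row RHS becomes 0 − (-1)·(27/5) = 27/5.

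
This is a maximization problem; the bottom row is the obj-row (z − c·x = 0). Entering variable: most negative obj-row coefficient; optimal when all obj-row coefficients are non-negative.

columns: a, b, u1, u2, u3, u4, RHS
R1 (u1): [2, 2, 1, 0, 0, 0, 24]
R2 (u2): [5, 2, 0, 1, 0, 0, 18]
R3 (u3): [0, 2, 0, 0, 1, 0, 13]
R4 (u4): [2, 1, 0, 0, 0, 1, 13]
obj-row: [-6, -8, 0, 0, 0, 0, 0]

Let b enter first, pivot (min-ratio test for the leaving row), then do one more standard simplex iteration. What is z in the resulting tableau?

58

Ratio test on column b — row 1: 24/2 = 12; row 2: 18/2 = 9; row 3: 13/2 = 13/2; row 4: 13/1 = 13. Minimum is 13/2 at row 3 (u3 leaves); pivot element 2.
Pivot on row 3; the obj-row RHS becomes 0 − (-8)·(13/2) = 52.
Next entering variable (most negative obj-row entry -6): a.
Ratio test on column a — row 1: 11/2 = 11/2; row 2: 5/5 = 1; row 3: entry 0 ≤ 0; row 4: (13/2)/2 = 13/4. Minimum is 1 at row 2 (u2 leaves); pivot element 5.
After the second pivot the obj-row RHS is 52 − (-6)·1 = 58.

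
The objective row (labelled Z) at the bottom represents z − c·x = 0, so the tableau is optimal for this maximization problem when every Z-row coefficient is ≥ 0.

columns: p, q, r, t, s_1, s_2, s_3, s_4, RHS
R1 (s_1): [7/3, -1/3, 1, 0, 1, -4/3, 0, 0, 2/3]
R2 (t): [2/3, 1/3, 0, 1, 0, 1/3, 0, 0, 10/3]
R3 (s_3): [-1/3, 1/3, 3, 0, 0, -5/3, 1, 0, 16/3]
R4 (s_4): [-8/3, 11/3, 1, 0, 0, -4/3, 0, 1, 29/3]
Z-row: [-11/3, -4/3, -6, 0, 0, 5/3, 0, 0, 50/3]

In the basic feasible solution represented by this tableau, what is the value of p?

0

p is not in the basis, so in the current basic feasible solution p = 0.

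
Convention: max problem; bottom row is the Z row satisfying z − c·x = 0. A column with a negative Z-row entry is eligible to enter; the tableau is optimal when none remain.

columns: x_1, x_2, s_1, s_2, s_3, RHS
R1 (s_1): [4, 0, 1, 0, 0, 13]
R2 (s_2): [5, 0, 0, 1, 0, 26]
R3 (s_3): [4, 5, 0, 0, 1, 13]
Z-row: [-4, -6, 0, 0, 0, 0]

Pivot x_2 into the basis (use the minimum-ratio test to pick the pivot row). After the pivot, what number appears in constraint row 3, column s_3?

1/5

Ratio test on column x_2 — row 1: entry 0 ≤ 0; row 2: entry 0 ≤ 0; row 3: 13/5 = 13/5. Minimum is 13/5 at row 3 (s_3 leaves); pivot element 5.
Divide row 3 by 5; eliminate column x_2 from the other rows.
In the new row 3, the s_3 entry is the old entry divided by the pivot: 1/5 = 1/5.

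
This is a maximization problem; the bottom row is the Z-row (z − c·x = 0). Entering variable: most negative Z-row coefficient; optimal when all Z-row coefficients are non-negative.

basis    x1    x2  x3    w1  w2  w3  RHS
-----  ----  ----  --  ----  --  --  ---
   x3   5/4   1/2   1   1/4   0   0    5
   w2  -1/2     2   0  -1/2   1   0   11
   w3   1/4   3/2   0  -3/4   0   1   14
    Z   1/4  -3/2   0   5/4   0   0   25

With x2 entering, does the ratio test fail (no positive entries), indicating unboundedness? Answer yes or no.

no

Column x2 has positive entries in row(s) 1, 2, 3, so the ratio test bounds it — not unbounded.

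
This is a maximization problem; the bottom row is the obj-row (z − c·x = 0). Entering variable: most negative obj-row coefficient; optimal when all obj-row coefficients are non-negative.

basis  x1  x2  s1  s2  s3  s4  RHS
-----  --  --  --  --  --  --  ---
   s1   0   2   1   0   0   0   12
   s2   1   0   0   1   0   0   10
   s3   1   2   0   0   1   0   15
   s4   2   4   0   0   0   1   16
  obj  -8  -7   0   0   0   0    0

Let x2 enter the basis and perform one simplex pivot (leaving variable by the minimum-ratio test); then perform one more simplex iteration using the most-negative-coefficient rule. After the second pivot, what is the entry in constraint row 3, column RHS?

7

Ratio test on column x2 — row 1: 12/2 = 6; row 2: entry 0 ≤ 0; row 3: 15/2 = 15/2; row 4: 16/4 = 4. Minimum is 4 at row 4 (s4 leaves); pivot element 4.
Divide row 4 by 4; eliminate column x2 from the other rows.
Second iteration: most negative obj-row entry is -9/2 in column x1, so x1 enters.
Ratio test on column x1 — row 1: entry -1 ≤ 0; row 2: 10/1 = 10; row 3: entry 0 ≤ 0; row 4: 4/(1/2) = 8. Minimum is 8 at row 4 (x2 leaves); pivot element 1/2.
Divide row 4 by 1/2; eliminate column x1 from the other rows.
After both pivots, the entry at constraint row 3, column RHS is 7.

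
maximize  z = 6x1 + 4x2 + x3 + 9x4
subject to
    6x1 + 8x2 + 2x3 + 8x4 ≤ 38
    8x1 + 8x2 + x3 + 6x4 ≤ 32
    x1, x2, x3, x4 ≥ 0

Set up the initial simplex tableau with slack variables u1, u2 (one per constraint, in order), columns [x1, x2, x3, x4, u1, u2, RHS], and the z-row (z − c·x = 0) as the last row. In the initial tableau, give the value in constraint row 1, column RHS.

38

The RHS of constraint 1 is b_1 = 38.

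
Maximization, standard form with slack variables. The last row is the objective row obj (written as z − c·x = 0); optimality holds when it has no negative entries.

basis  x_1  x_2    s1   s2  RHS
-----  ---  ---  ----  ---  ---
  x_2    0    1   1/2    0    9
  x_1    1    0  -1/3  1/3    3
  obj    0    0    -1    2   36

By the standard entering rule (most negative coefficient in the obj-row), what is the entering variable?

Negative obj-row entries: s1: -1.
The most negative is -1 in column s1, so s1 enters.

s1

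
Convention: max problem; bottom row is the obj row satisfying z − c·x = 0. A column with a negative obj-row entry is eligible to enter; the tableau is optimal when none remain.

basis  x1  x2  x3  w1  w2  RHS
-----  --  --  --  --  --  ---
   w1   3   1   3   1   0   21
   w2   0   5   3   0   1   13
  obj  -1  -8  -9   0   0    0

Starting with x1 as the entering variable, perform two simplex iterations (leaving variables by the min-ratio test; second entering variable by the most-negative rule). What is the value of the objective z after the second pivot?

125/3

Ratio test on column x1 — row 1: 21/3 = 7; row 2: entry 0 ≤ 0. Minimum is 7 at row 1 (w1 leaves); pivot element 3.
Pivot on row 1; the obj-row RHS becomes 0 − (-1)·7 = 7.
Next entering variable (most negative obj-row entry -8): x3.
Ratio test on column x3 — row 1: 7/1 = 7; row 2: 13/3 = 13/3. Minimum is 13/3 at row 2 (w2 leaves); pivot element 3.
After the second pivot the obj-row RHS is 7 − (-8)·(13/3) = 125/3.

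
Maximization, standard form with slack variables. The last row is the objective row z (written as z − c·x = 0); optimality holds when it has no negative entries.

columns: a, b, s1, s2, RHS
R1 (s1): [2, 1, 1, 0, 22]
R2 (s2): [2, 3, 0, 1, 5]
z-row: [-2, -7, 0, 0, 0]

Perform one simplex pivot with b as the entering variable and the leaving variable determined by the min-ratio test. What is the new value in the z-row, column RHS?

35/3

Ratio test on column b — row 1: 22/1 = 22; row 2: 5/3 = 5/3. Minimum is 5/3 at row 2 (s2 leaves); pivot element 3.
Divide row 2 by 3; eliminate column b from the other rows.
z-row update in column RHS: 0 − (-7)·(5/3) = 35/3.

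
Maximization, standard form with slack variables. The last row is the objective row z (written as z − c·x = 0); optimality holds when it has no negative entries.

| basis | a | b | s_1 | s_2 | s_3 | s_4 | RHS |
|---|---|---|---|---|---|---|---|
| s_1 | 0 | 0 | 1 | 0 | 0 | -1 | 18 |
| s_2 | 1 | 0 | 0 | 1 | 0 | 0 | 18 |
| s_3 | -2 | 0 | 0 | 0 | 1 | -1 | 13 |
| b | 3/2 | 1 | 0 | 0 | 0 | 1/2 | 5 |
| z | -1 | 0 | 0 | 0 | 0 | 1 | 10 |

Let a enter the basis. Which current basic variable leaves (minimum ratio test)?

Column a entries and ratios — s_1: 0 ≤ 0, skip; s_2: 18/1 = 18; s_3: -2 ≤ 0, skip; b: 5/(3/2) = 10/3.
Smallest ratio is 10/3 in the row of b, so b leaves.

b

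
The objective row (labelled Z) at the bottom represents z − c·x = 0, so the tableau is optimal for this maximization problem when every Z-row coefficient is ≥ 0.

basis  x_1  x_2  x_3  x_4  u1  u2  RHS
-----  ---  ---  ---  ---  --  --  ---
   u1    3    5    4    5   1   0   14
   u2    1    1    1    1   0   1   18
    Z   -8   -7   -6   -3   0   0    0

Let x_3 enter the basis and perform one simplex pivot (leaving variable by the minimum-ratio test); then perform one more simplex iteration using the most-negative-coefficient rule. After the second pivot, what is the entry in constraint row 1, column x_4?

5/3

Ratio test on column x_3 — row 1: 14/4 = 7/2; row 2: 18/1 = 18. Minimum is 7/2 at row 1 (u1 leaves); pivot element 4.
Divide row 1 by 4; eliminate column x_3 from the other rows.
Second iteration: most negative Z-row entry is -7/2 in column x_1, so x_1 enters.
Ratio test on column x_1 — row 1: (7/2)/(3/4) = 14/3; row 2: (29/2)/(1/4) = 58. Minimum is 14/3 at row 1 (x_3 leaves); pivot element 3/4.
Divide row 1 by 3/4; eliminate column x_1 from the other rows.
After both pivots, the entry at constraint row 1, column x_4 is 5/3.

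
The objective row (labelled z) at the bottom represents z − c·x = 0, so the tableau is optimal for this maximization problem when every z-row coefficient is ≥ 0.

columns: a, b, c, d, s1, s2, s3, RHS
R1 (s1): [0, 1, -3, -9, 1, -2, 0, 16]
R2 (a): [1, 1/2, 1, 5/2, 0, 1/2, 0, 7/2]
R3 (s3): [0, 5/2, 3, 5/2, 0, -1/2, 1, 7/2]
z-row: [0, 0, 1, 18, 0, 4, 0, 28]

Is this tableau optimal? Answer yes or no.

Every z-row coefficient is ≥ 0, so the tableau is optimal.

yes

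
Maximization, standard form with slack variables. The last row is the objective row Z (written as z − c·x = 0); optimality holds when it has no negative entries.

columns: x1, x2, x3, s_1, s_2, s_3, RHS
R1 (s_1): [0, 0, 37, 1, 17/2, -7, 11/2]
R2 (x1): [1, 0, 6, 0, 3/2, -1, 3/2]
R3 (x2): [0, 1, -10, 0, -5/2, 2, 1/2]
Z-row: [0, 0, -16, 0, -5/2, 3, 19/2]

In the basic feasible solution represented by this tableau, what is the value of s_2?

0

s_2 is not in the basis, so in the current basic feasible solution s_2 = 0.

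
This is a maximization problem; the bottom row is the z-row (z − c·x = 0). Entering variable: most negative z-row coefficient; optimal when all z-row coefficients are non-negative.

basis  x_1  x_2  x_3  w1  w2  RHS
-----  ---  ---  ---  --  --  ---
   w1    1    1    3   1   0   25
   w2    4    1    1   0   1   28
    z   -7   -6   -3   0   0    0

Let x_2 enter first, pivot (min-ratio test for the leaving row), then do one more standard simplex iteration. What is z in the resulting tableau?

Ratio test on column x_2 — row 1: 25/1 = 25; row 2: 28/1 = 28. Minimum is 25 at row 1 (w1 leaves); pivot element 1.
Pivot on row 1; the z-row RHS becomes 0 − (-6)·25 = 150.
Next entering variable (most negative z-row entry -1): x_1.
Ratio test on column x_1 — row 1: 25/1 = 25; row 2: 3/3 = 1. Minimum is 1 at row 2 (w2 leaves); pivot element 3.
After the second pivot the z-row RHS is 150 − (-1)·1 = 151.

151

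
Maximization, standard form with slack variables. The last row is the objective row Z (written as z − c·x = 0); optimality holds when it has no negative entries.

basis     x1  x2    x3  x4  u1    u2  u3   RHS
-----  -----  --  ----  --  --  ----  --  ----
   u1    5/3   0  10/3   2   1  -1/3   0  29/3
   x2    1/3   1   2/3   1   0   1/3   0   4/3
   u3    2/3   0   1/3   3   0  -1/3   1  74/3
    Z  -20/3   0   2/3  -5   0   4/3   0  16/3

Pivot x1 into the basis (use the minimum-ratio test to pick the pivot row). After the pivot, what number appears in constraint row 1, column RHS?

Ratio test on column x1 — row 1: (29/3)/(5/3) = 29/5; row 2: (4/3)/(1/3) = 4; row 3: (74/3)/(2/3) = 37. Minimum is 4 at row 2 (x2 leaves); pivot element 1/3.
Divide row 2 by 1/3; eliminate column x1 from the other rows.
Row 1 update in column RHS: 29/3 − (5/3)·4 = 3.

3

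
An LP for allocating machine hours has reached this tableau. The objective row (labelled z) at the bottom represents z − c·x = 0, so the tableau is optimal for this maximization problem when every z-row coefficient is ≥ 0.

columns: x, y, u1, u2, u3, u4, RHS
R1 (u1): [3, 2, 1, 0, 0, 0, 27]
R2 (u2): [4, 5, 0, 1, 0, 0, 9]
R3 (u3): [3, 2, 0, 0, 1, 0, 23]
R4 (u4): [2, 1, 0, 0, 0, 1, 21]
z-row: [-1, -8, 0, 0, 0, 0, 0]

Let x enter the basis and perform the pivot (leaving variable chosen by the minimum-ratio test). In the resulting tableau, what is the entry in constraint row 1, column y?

Ratio test on column x — row 1: 27/3 = 9; row 2: 9/4 = 9/4; row 3: 23/3 = 23/3; row 4: 21/2 = 21/2. Minimum is 9/4 at row 2 (u2 leaves); pivot element 4.
Divide row 2 by 4; eliminate column x from the other rows.
Row 1 update in column y: 2 − 3·(5/4) = -7/4.

-7/4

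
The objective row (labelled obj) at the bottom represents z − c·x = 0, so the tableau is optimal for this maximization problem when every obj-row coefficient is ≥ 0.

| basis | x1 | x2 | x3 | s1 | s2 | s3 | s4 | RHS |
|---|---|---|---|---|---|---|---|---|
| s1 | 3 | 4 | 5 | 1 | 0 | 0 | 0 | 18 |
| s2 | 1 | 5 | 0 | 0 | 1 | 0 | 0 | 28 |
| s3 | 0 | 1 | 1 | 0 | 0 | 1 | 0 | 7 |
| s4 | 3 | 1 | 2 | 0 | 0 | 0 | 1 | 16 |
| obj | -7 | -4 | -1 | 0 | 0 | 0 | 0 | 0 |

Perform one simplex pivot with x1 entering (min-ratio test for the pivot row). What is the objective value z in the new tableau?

Ratio test on column x1 — row 1: 18/3 = 6; row 2: 28/1 = 28; row 3: entry 0 ≤ 0; row 4: 16/3 = 16/3. Minimum is 16/3 at row 4 (s4 leaves); pivot element 3.
Pivot on row 4; the obj-row RHS becomes 0 − (-7)·(16/3) = 112/3.

112/3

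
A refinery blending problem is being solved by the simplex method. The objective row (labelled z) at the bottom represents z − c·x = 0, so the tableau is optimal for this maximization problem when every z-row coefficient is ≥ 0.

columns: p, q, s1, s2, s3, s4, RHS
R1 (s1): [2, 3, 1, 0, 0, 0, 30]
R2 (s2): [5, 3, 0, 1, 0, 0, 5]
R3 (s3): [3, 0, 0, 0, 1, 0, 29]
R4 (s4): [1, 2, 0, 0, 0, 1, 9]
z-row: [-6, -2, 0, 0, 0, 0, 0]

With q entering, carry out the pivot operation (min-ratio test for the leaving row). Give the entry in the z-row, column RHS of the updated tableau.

Ratio test on column q — row 1: 30/3 = 10; row 2: 5/3 = 5/3; row 3: entry 0 ≤ 0; row 4: 9/2 = 9/2. Minimum is 5/3 at row 2 (s2 leaves); pivot element 3.
Divide row 2 by 3; eliminate column q from the other rows.
z-row update in column RHS: 0 − (-2)·(5/3) = 10/3.

10/3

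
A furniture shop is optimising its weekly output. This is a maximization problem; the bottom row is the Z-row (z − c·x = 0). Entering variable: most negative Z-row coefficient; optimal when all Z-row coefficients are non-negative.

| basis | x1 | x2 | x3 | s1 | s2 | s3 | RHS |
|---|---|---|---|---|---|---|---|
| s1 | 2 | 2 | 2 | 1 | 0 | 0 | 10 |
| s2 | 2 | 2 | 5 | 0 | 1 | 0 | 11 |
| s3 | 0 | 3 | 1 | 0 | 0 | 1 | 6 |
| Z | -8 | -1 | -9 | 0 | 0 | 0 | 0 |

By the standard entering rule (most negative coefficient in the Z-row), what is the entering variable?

x3

Negative Z-row entries: x1: -8, x2: -1, x3: -9.
The most negative is -9 in column x3, so x3 enters.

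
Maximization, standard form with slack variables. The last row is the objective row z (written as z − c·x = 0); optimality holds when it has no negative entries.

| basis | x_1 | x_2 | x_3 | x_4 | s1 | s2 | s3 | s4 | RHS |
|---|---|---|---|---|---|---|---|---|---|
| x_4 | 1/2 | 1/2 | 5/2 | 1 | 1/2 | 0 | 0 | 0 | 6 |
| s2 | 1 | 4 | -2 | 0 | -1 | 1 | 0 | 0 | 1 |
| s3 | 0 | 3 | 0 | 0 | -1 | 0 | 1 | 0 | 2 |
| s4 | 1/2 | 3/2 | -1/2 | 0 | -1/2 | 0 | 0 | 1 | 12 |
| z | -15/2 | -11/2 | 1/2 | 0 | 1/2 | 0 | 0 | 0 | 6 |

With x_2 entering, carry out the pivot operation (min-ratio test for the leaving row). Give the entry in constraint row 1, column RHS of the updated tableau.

47/8

Ratio test on column x_2 — row 1: 6/(1/2) = 12; row 2: 1/4 = 1/4; row 3: 2/3 = 2/3; row 4: 12/(3/2) = 8. Minimum is 1/4 at row 2 (s2 leaves); pivot element 4.
Divide row 2 by 4; eliminate column x_2 from the other rows.
Row 1 update in column RHS: 6 − (1/2)·(1/4) = 47/8.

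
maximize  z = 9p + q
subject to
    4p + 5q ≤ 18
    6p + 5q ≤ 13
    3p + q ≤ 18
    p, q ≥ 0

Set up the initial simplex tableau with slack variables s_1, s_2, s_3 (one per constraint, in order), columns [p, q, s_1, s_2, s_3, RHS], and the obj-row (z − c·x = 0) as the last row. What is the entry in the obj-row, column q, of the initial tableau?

The obj-row carries the negated objective coefficients: the q entry is -1.

-1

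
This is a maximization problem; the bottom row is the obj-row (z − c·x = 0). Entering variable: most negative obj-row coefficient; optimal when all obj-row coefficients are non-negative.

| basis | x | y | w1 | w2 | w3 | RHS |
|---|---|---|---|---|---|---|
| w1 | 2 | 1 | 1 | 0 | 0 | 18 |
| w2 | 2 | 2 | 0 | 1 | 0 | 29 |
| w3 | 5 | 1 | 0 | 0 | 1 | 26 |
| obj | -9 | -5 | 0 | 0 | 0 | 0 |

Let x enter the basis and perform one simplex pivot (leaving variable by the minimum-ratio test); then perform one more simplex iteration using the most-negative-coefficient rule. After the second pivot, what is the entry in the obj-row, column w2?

Ratio test on column x — row 1: 18/2 = 9; row 2: 29/2 = 29/2; row 3: 26/5 = 26/5. Minimum is 26/5 at row 3 (w3 leaves); pivot element 5.
Divide row 3 by 5; eliminate column x from the other rows.
Second iteration: most negative obj-row entry is -16/5 in column y, so y enters.
Ratio test on column y — row 1: (38/5)/(3/5) = 38/3; row 2: (93/5)/(8/5) = 93/8; row 3: (26/5)/(1/5) = 26. Minimum is 93/8 at row 2 (w2 leaves); pivot element 8/5.
Divide row 2 by 8/5; eliminate column y from the other rows.
After both pivots, the entry at the obj-row, column w2 is 2.

2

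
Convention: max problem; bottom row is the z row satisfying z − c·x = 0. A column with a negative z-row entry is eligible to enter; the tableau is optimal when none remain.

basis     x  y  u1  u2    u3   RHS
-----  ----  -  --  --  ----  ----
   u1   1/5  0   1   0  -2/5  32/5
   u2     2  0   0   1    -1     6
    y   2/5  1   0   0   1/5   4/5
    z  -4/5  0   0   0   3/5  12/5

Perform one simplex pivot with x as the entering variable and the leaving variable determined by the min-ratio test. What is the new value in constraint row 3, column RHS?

Ratio test on column x — row 1: (32/5)/(1/5) = 32; row 2: 6/2 = 3; row 3: (4/5)/(2/5) = 2. Minimum is 2 at row 3 (y leaves); pivot element 2/5.
Divide row 3 by 2/5; eliminate column x from the other rows.
In the new row 3, the RHS entry is the old entry divided by the pivot: (4/5)/(2/5) = 2.

2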